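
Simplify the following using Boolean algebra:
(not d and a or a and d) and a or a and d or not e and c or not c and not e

a or not e

(not d and a or a and d) and a or a and d or not e and c or not c and not e
= (not d and a or a and d) and a or a and d or not e   [distribution]
= a and a or a and d or not e   [distribution]
= a or a and d or not e   [idempotence]
= a or not e   [absorption]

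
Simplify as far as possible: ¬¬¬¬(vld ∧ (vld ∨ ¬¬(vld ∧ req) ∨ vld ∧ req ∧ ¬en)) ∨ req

¬¬¬¬(vld ∧ (vld ∨ ¬¬(vld ∧ req) ∨ vld ∧ req ∧ ¬en)) ∨ req
= ¬¬¬¬(vld ∧ (vld ∨ vld ∧ req ∨ vld ∧ req ∧ ¬en)) ∨ req   — double negation
= ¬¬(vld ∧ (vld ∨ vld ∧ req ∨ vld ∧ req ∧ ¬en)) ∨ req   — double negation
= ¬¬(vld ∧ (vld ∨ vld ∧ req)) ∨ req   — absorption
= vld ∧ (vld ∨ vld ∧ req) ∨ req   — double negation
= vld ∧ vld ∨ req   — absorption
= vld ∨ req   — idempotence

vld ∨ req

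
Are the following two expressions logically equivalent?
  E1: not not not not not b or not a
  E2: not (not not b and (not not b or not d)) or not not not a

Yes

E1: not not not not not b or not a
    = not not not b or not a   [double negation]
    = not b or not a   [double negation]
E2: not (not not b and (not not b or not d)) or not not not a
    = not not not b or not not not a   [absorption]
    = not b or not not not a   [double negation]
    = not b or not a   [double negation]
Both reduce to not b or not a, so they are equivalent.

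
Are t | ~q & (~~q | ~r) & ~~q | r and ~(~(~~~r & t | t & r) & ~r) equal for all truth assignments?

E1: t | ~q & (~~q | ~r) & ~~q | r
    = t | ~q & ~~q | r
    = t | ~q & q | r
    = t | r
E2: ~(~(~~~r & t | t & r) & ~r)
    = ~~~r & t | t & r | r
    = ~r & t | t & r | r
    = t & (~r | r) | r
    = t | r
Both reduce to t | r, so they are equivalent.

Yes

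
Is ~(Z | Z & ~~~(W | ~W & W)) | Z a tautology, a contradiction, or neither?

tautology

~(Z | Z & ~~~(W | ~W & W)) | Z
= ~(Z | Z & ~(W | ~W & W)) | Z   (double negation)
= ~(Z | Z & ~W) | Z   (complement / identity)
= ~Z | Z   (absorption)
= 1   (complement)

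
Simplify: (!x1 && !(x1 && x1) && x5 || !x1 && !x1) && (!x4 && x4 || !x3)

!x1 && !x3

(!x1 && !(x1 && x1) && x5 || !x1 && !x1) && (!x4 && x4 || !x3)
= (!x1 && !x1 && x5 || !x1 && !x1) && (!x4 && x4 || !x3)   — idempotence
= (!x1 && !x1 && x5 || !x1 && !x1) && !x3   — complement / identity
= !x1 && !x1 && !x3   — absorption
= !x1 && !x3   — idempotence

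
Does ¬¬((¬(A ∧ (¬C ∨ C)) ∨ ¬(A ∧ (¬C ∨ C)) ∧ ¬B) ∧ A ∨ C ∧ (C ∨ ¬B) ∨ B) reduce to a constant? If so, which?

no

¬¬((¬(A ∧ (¬C ∨ C)) ∨ ¬(A ∧ (¬C ∨ C)) ∧ ¬B) ∧ A ∨ C ∧ (C ∨ ¬B) ∨ B)
= (¬(A ∧ (¬C ∨ C)) ∨ ¬(A ∧ (¬C ∨ C)) ∧ ¬B) ∧ A ∨ C ∧ (C ∨ ¬B) ∨ B   — double negation
= ¬(A ∧ (¬C ∨ C)) ∧ A ∨ C ∧ (C ∨ ¬B) ∨ B   — absorption
= ¬A ∧ A ∨ C ∧ (C ∨ ¬B) ∨ B   — complement / identity
= C ∧ (C ∨ ¬B) ∨ B   — complement / identity
= C ∨ B   — absorption
This depends on B, C, so it is not a constant.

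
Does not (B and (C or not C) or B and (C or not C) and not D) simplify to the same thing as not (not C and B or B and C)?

Yes

E1: not (B and (C or not C) or B and (C or not C) and not D)
    = not (B and (C or not C))   (absorption)
    = not B   (complement / identity)
E2: not (not C and B or B and C)
    = not B   (distribution)
Both reduce to not B, so they are equivalent.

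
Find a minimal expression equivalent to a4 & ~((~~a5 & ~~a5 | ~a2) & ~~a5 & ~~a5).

a4 & ~((~~a5 & ~~a5 | ~a2) & ~~a5 & ~~a5)
= a4 & ~(~~a5 & ~~a5)
= a4 & ~~~a5
= a4 & ~a5

a4 & ~a5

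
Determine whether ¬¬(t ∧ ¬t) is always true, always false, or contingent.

¬¬(t ∧ ¬t)
= t ∧ ¬t   (double negation)
= False   (complement)

always false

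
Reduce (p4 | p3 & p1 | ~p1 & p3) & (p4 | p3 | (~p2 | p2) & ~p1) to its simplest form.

p4 | p3

(p4 | p3 & p1 | ~p1 & p3) & (p4 | p3 | (~p2 | p2) & ~p1)
= (p4 | p3) & (p4 | p3 | (~p2 | p2) & ~p1)   — distribution
= (p4 | p3) & (p4 | p3 | ~p1)   — complement / identity
= p4 | p3   — absorption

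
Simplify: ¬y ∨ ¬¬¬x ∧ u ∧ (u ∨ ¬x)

¬y ∨ ¬x ∧ u

¬y ∨ ¬¬¬x ∧ u ∧ (u ∨ ¬x)
= ¬y ∨ ¬x ∧ u ∧ (u ∨ ¬x)   (double negation)
= ¬y ∨ ¬x ∧ u   (absorption)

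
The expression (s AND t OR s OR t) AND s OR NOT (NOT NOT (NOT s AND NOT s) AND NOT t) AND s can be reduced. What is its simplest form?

s

(s AND t OR s OR t) AND s OR NOT (NOT NOT (NOT s AND NOT s) AND NOT t) AND s
= (s AND t OR s OR t) AND s OR NOT (NOT s AND NOT s AND NOT t) AND s   [double negation]
= (s AND t OR s OR t) AND s OR NOT (NOT s AND NOT t) AND s   [idempotence]
= (s AND t OR s OR t) AND s OR (s OR t) AND s   [De Morgan]
= (s OR t) AND s OR (s OR t) AND s   [absorption]
= (s OR t) AND s   [idempotence]
= s   [absorption]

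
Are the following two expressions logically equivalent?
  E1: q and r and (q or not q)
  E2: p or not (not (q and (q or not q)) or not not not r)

E1: q and r and (q or not q)
    = q and r   [complement / identity]
E2: p or not (not (q and (q or not q)) or not not not r)
    = p or not (not q or not not not r)   [complement / identity]
    = p or q and not not r   [De Morgan]
    = p or q and r   [double negation]
These differ: at p=1, q=0, r=0, E1 = 0 but E2 = 1.

No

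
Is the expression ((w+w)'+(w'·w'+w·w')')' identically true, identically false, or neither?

((w+w)'+(w'·w'+w·w')')'
= (w'+(w'·w'+w·w')')'   [idempotence]
= (w'+(w')')'   [distribution]
= w·w'   [De Morgan]
= 0   [complement]

identically false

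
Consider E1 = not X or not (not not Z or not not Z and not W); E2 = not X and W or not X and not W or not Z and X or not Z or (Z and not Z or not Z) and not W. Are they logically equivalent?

E1: not X or not (not not Z or not not Z and not W)
    = not X or not not not Z   (absorption)
    = not X or not Z   (double negation)
E2: not X and W or not X and not W or not Z and X or not Z or (Z and not Z or not Z) and not W
    = not X and W or not X and not W or not Z and X or not Z or not Z and not W   (complement / identity)
    = not X or not Z and X or not Z or not Z and not W   (distribution)
    = not X or not Z and X or not Z   (absorption)
    = not X or not Z   (absorption)
Both reduce to not X or not Z, so they are equivalent.

Yes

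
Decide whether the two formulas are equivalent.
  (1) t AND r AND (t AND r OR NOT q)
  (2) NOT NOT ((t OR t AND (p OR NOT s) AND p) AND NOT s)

No

E1: t AND r AND (t AND r OR NOT q)
    = t AND r
E2: NOT NOT ((t OR t AND (p OR NOT s) AND p) AND NOT s)
    = NOT NOT ((t OR t AND p) AND NOT s)
    = NOT NOT (t AND NOT s)
    = t AND NOT s
These differ: at p=1, q=0, r=0, s=0, t=1, E1 = 0 but E2 = 1.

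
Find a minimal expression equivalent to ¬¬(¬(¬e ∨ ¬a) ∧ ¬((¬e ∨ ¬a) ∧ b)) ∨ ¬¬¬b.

¬¬(¬(¬e ∨ ¬a) ∧ ¬((¬e ∨ ¬a) ∧ b)) ∨ ¬¬¬b
= ¬(¬e ∨ ¬a ∨ (¬e ∨ ¬a) ∧ b) ∨ ¬¬¬b   (De Morgan)
= ¬(¬e ∨ ¬a) ∨ ¬¬¬b   (absorption)
= ¬(¬e ∨ ¬a) ∨ ¬b   (double negation)
= e ∧ a ∨ ¬b   (De Morgan)

e ∧ a ∨ ¬b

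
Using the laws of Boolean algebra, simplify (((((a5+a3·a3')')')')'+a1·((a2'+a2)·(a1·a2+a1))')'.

(((((a5+a3·a3')')')')'+a1·((a2'+a2)·(a1·a2+a1))')'
= (((((a5+a3·a3')')')')'+a1·((a2'+a2)·a1)')'
= (((((a5+a3·a3')')')')'+a1·a1')'
= ((((a5')')')'+a1·a1')'
= ((a5')'+a1·a1')'
= (a5+a1·a1')'
= a5'

a5'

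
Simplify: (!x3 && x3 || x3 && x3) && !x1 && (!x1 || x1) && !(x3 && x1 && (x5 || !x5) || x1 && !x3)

(!x3 && x3 || x3 && x3) && !x1 && (!x1 || x1) && !(x3 && x1 && (x5 || !x5) || x1 && !x3)
= x3 && !x1 && (!x1 || x1) && !(x3 && x1 && (x5 || !x5) || x1 && !x3)   (distribution)
= x3 && !x1 && (!x1 || x1) && !(x3 && x1 || x1 && !x3)   (complement / identity)
= x3 && !x1 && !(x3 && x1 || x1 && !x3)   (complement / identity)
= x3 && !x1 && !x1   (distribution)
= x3 && !x1   (idempotence)

x3 && !x1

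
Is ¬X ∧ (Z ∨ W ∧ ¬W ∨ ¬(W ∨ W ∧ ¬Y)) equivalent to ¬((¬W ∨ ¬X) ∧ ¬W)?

E1: ¬X ∧ (Z ∨ W ∧ ¬W ∨ ¬(W ∨ W ∧ ¬Y))
    = ¬X ∧ (Z ∨ W ∧ ¬W ∨ ¬W)   [absorption]
    = ¬X ∧ (Z ∨ ¬W)   [complement / identity]
E2: ¬((¬W ∨ ¬X) ∧ ¬W)
    = ¬¬W   [absorption]
    = W   [double negation]
These differ: at W=0, X=0, Y=0, Z=1, E1 = 1 but E2 = 0.

No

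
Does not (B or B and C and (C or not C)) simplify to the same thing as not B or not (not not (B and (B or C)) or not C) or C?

E1: not (B or B and C and (C or not C))
    = not (B or B and C)   [complement / identity]
    = not B   [absorption]
E2: not B or not (not not (B and (B or C)) or not C) or C
    = not B or not (B and (B or C)) and C or C   [De Morgan]
    = not B or not B and C or C   [absorption]
    = not B or C   [absorption]
These differ: at B=1, C=1, E1 = 0 but E2 = 1.

No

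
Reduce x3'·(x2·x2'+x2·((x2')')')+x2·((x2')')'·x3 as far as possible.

0

x3'·(x2·x2'+x2·((x2')')')+x2·((x2')')'·x3
= x3'·x2·((x2')')'+x2·((x2')')'·x3   [complement / identity]
= x2·((x2')')'   [distribution]
= x2·x2'   [double negation]
= 0   [complement]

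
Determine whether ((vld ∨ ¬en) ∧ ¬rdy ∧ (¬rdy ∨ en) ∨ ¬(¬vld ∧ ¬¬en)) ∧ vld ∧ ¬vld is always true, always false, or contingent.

always false

((vld ∨ ¬en) ∧ ¬rdy ∧ (¬rdy ∨ en) ∨ ¬(¬vld ∧ ¬¬en)) ∧ vld ∧ ¬vld
= ((vld ∨ ¬en) ∧ ¬rdy ∨ ¬(¬vld ∧ ¬¬en)) ∧ vld ∧ ¬vld
= ((vld ∨ ¬en) ∧ ¬rdy ∨ vld ∨ ¬en) ∧ vld ∧ ¬vld
= (vld ∨ ¬en) ∧ vld ∧ ¬vld
= vld ∧ ¬vld
= False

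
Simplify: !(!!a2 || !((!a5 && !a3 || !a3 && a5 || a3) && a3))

!a2 && a3

!(!!a2 || !((!a5 && !a3 || !a3 && a5 || a3) && a3))
= !a2 && (!a5 && !a3 || !a3 && a5 || a3) && a3   [De Morgan]
= !a2 && (!a3 || a3) && a3   [distribution]
= !a2 && a3   [complement / identity]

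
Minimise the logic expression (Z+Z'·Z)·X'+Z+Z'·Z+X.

(Z+Z'·Z)·X'+Z+Z'·Z+X
= Z+Z'·Z+X   — absorption
= Z+X   — complement / identity

Z+X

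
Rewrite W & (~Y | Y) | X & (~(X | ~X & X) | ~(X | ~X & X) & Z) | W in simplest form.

W

W & (~Y | Y) | X & (~(X | ~X & X) | ~(X | ~X & X) & Z) | W
= W & (~Y | Y) | X & ~(X | ~X & X) | W   (absorption)
= W | X & ~(X | ~X & X) | W   (complement / identity)
= W | X & ~X | W   (complement / identity)
= W | W   (complement / identity)
= W   (idempotence)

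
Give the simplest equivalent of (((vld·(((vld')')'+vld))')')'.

(((vld·(((vld')')'+vld))')')'
= (vld·(((vld')')'+vld))'   [double negation]
= (vld·(vld'+vld))'   [double negation]
= vld'   [complement / identity]

vld'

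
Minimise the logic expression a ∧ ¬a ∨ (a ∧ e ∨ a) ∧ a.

a

a ∧ ¬a ∨ (a ∧ e ∨ a) ∧ a
= a ∧ ¬a ∨ a ∧ a   (absorption)
= a   (distribution)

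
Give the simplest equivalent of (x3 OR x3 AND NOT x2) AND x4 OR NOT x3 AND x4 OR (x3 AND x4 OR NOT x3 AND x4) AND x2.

x4

(x3 OR x3 AND NOT x2) AND x4 OR NOT x3 AND x4 OR (x3 AND x4 OR NOT x3 AND x4) AND x2
= x3 AND x4 OR NOT x3 AND x4 OR (x3 AND x4 OR NOT x3 AND x4) AND x2   — absorption
= x3 AND x4 OR NOT x3 AND x4   — absorption
= x4   — distribution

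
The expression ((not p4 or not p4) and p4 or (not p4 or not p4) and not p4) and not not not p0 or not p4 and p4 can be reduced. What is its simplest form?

((not p4 or not p4) and p4 or (not p4 or not p4) and not p4) and not not not p0 or not p4 and p4
= ((not p4 or not p4) and p4 or (not p4 or not p4) and not p4) and not not not p0
= (not p4 or not p4) and not not not p0
= (not p4 or not p4) and not p0
= not p4 and not p0

not p4 and not p0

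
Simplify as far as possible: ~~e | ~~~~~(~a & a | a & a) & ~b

e | ~a & ~b

~~e | ~~~~~(~a & a | a & a) & ~b
= ~~e | ~~~~~a & ~b
= e | ~~~~~a & ~b
= e | ~~~a & ~b
= e | ~a & ~b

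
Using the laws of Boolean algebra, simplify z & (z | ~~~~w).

z & (z | ~~~~w)
= z & (z | ~~w)   (double negation)
= z & (z | w)   (double negation)
= z   (absorption)

z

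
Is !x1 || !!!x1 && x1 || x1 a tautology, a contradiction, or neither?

!x1 || !!!x1 && x1 || x1
= !x1 || !x1 && x1 || x1   (double negation)
= !x1 || x1   (complement / identity)
= true   (complement)

tautology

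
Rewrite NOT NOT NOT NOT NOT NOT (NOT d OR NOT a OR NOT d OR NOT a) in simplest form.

NOT NOT NOT NOT NOT NOT (NOT d OR NOT a OR NOT d OR NOT a)
= NOT NOT NOT NOT (NOT d OR NOT a OR NOT d OR NOT a)
= NOT NOT (NOT d OR NOT a OR NOT d OR NOT a)
= NOT d OR NOT a OR NOT d OR NOT a
= NOT d OR NOT a

NOT d OR NOT a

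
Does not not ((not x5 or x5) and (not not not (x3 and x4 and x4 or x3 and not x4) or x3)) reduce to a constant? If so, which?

yes, True

not not ((not x5 or x5) and (not not not (x3 and x4 and x4 or x3 and not x4) or x3))
= not not ((not x5 or x5) and (not not not (x3 and x4 or x3 and not x4) or x3))   (idempotence)
= not not ((not x5 or x5) and (not not not x3 or x3))   (distribution)
= not not ((not x5 or x5) and (not x3 or x3))   (double negation)
= not not (not x5 or x5)   (complement / identity)
= not x5 or x5   (double negation)
= True   (complement)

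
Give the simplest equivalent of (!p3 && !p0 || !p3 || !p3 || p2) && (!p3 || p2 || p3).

(!p3 && !p0 || !p3 || !p3 || p2) && (!p3 || p2 || p3)
= !p3 || p2 || (!p3 && !p0 || !p3) && p3   — distribution
= !p3 || p2 || !p3 && p3   — absorption
= !p3 || p2   — complement / identity

!p3 || p2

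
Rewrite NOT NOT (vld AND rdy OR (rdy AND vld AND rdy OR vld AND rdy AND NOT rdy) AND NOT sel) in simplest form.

NOT NOT (vld AND rdy OR (rdy AND vld AND rdy OR vld AND rdy AND NOT rdy) AND NOT sel)
= vld AND rdy OR (rdy AND vld AND rdy OR vld AND rdy AND NOT rdy) AND NOT sel   (double negation)
= vld AND rdy OR vld AND rdy AND NOT sel   (distribution)
= vld AND rdy   (absorption)

vld AND rdy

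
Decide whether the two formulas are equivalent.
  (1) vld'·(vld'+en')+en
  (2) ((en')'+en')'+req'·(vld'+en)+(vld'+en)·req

Yes

E1: vld'·(vld'+en')+en
    = vld'+en   (absorption)
E2: ((en')'+en')'+req'·(vld'+en)+(vld'+en)·req
    = ((en')'+en')'+vld'+en   (distribution)
    = en'·en+vld'+en   (De Morgan)
    = vld'+en   (complement / identity)
Both reduce to vld'+en, so they are equivalent.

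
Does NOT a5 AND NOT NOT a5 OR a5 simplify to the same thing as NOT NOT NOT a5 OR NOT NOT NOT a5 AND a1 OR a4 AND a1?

No

E1: NOT a5 AND NOT NOT a5 OR a5
    = NOT a5 AND a5 OR a5   — double negation
    = a5   — complement / identity
E2: NOT NOT NOT a5 OR NOT NOT NOT a5 AND a1 OR a4 AND a1
    = NOT NOT NOT a5 OR a4 AND a1   — absorption
    = NOT a5 OR a4 AND a1   — double negation
These differ: at a1=0, a4=0, a5=0, E1 = 0 but E2 = 1.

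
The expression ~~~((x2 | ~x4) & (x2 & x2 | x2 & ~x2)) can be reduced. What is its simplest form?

~~~((x2 | ~x4) & (x2 & x2 | x2 & ~x2))
= ~~~((x2 | ~x4) & x2)   (distribution)
= ~~~x2   (absorption)
= ~x2   (double negation)

~x2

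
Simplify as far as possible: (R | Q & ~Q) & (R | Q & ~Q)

(R | Q & ~Q) & (R | Q & ~Q)
= R | Q & ~Q   [idempotence]
= R   [complement / identity]

R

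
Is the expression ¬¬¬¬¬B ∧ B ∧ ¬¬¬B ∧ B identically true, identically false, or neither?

¬¬¬¬¬B ∧ B ∧ ¬¬¬B ∧ B
= ¬¬¬B ∧ B ∧ ¬¬¬B ∧ B
= ¬¬¬B ∧ B
= ¬B ∧ B
= False

identically false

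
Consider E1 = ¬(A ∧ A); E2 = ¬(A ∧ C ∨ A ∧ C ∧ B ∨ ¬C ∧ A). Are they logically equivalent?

E1: ¬(A ∧ A)
    = ¬A
E2: ¬(A ∧ C ∨ A ∧ C ∧ B ∨ ¬C ∧ A)
    = ¬(A ∧ C ∨ ¬C ∧ A)
    = ¬A
Both reduce to ¬A, so they are equivalent.

Yes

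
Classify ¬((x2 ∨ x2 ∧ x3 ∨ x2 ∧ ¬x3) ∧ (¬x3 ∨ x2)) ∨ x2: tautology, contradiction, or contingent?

¬((x2 ∨ x2 ∧ x3 ∨ x2 ∧ ¬x3) ∧ (¬x3 ∨ x2)) ∨ x2
= ¬(x2 ∨ (x2 ∧ x3 ∨ x2 ∧ ¬x3) ∧ ¬x3) ∨ x2   (distribution)
= ¬(x2 ∨ x2 ∧ ¬x3) ∨ x2   (distribution)
= ¬x2 ∨ x2   (absorption)
= True   (complement)

tautology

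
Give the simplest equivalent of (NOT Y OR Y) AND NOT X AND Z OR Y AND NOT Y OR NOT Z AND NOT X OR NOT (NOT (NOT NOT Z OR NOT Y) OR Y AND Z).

(NOT Y OR Y) AND NOT X AND Z OR Y AND NOT Y OR NOT Z AND NOT X OR NOT (NOT (NOT NOT Z OR NOT Y) OR Y AND Z)
= NOT X AND Z OR Y AND NOT Y OR NOT Z AND NOT X OR NOT (NOT (NOT NOT Z OR NOT Y) OR Y AND Z)   — complement / identity
= NOT X AND Z OR Y AND NOT Y OR NOT Z AND NOT X OR NOT (NOT Z AND Y OR Y AND Z)   — De Morgan
= NOT X AND Z OR NOT Z AND NOT X OR NOT (NOT Z AND Y OR Y AND Z)   — complement / identity
= NOT X OR NOT (NOT Z AND Y OR Y AND Z)   — distribution
= NOT X OR NOT Y   — distribution

NOT X OR NOT Y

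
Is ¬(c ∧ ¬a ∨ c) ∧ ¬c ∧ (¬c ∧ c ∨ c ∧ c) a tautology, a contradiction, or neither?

¬(c ∧ ¬a ∨ c) ∧ ¬c ∧ (¬c ∧ c ∨ c ∧ c)
= ¬(c ∧ ¬a ∨ c) ∧ ¬c ∧ c   (distribution)
= ¬c ∧ ¬c ∧ c   (absorption)
= ¬c ∧ c   (idempotence)
= False   (complement)

contradiction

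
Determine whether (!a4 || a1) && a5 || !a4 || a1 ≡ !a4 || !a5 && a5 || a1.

Yes

E1: (!a4 || a1) && a5 || !a4 || a1
    = !a4 || a1
E2: !a4 || !a5 && a5 || a1
    = !a4 || a1
Both reduce to !a4 || a1, so they are equivalent.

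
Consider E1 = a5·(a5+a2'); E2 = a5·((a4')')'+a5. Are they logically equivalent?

Yes

E1: a5·(a5+a2')
    = a5   [absorption]
E2: a5·((a4')')'+a5
    = a5·a4'+a5   [double negation]
    = a5   [absorption]
Both reduce to a5, so they are equivalent.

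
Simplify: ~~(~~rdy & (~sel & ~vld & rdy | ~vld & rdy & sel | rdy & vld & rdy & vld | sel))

rdy

~~(~~rdy & (~sel & ~vld & rdy | ~vld & rdy & sel | rdy & vld & rdy & vld | sel))
= ~~(~~rdy & (~vld & rdy | rdy & vld & rdy & vld | sel))   — distribution
= ~~(~~rdy & (~vld & rdy | rdy & vld | sel))   — idempotence
= ~~(rdy & (~vld & rdy | rdy & vld | sel))   — double negation
= rdy & (~vld & rdy | rdy & vld | sel)   — double negation
= rdy & (rdy | sel)   — distribution
= rdy   — absorption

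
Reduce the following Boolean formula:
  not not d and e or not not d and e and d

not not d and e or not not d and e and d
= not not d and e
= d and e

d and e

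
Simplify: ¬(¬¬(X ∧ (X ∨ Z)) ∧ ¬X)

¬(¬¬(X ∧ (X ∨ Z)) ∧ ¬X)
= ¬(¬¬X ∧ ¬X)   [absorption]
= ¬X ∨ X   [De Morgan]
= True   [complement]

True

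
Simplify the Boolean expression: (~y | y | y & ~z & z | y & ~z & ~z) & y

y

(~y | y | y & ~z & z | y & ~z & ~z) & y
= (~y | y | y & ~z) & y   [distribution]
= (~y | y) & y   [absorption]
= y   [complement / identity]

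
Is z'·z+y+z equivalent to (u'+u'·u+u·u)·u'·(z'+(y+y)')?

E1: z'·z+y+z
    = y+z   (complement / identity)
E2: (u'+u'·u+u·u)·u'·(z'+(y+y)')
    = (u'+u'·u+u·u)·u'·(z'+y')   (idempotence)
    = (u'+u)·u'·(z'+y')   (distribution)
    = u'·(z'+y')   (complement / identity)
These differ: at u=1, y=1, z=1, E1 = 1 but E2 = 0.

No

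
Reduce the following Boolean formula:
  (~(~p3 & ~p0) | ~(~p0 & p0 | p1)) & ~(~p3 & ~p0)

(~(~p3 & ~p0) | ~(~p0 & p0 | p1)) & ~(~p3 & ~p0)
= (~(~p3 & ~p0) | ~p1) & ~(~p3 & ~p0)   — complement / identity
= ~(~p3 & ~p0)   — absorption
= p3 | p0   — De Morgan

p3 | p0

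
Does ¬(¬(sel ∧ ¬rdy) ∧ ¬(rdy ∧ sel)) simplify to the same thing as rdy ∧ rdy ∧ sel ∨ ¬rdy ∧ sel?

E1: ¬(¬(sel ∧ ¬rdy) ∧ ¬(rdy ∧ sel))
    = sel ∧ ¬rdy ∨ rdy ∧ sel   — De Morgan
    = sel   — distribution
E2: rdy ∧ rdy ∧ sel ∨ ¬rdy ∧ sel
    = rdy ∧ sel ∨ ¬rdy ∧ sel   — idempotence
    = sel   — distribution
Both reduce to sel, so they are equivalent.

Yes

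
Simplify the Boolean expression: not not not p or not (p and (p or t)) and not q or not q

not not not p or not (p and (p or t)) and not q or not q
= not not not p or not p and not q or not q   — absorption
= not p or not p and not q or not q   — double negation
= not p or not q   — absorption

not p or not q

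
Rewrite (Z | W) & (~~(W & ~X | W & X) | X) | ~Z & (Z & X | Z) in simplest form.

(Z | W) & (~~(W & ~X | W & X) | X) | ~Z & (Z & X | Z)
= (Z | W) & (~~(W & ~X | W & X) | X) | ~Z & Z   (absorption)
= (Z | W) & (~~W | X) | ~Z & Z   (distribution)
= (Z | W) & (W | X) | ~Z & Z   (double negation)
= W | Z & X | ~Z & Z   (distribution)
= W | Z & X   (complement / identity)

W | Z & X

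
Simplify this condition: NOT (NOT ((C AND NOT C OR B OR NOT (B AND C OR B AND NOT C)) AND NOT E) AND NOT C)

NOT E OR C

NOT (NOT ((C AND NOT C OR B OR NOT (B AND C OR B AND NOT C)) AND NOT E) AND NOT C)
= NOT (NOT ((B OR NOT (B AND C OR B AND NOT C)) AND NOT E) AND NOT C)
= (B OR NOT (B AND C OR B AND NOT C)) AND NOT E OR C
= (B OR NOT B) AND NOT E OR C
= NOT E OR C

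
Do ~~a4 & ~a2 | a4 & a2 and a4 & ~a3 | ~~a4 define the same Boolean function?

E1: ~~a4 & ~a2 | a4 & a2
    = a4 & ~a2 | a4 & a2   (double negation)
    = a4   (distribution)
E2: a4 & ~a3 | ~~a4
    = a4 & ~a3 | a4   (double negation)
    = a4   (absorption)
Both reduce to a4, so they are equivalent.

Yes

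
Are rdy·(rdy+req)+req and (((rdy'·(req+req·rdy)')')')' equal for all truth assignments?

Yes

E1: rdy·(rdy+req)+req
    = rdy+req   — absorption
E2: (((rdy'·(req+req·rdy)')')')'
    = (rdy'·(req+req·rdy)')'   — double negation
    = rdy+req+req·rdy   — De Morgan
    = rdy+req   — absorption
Both reduce to rdy+req, so they are equivalent.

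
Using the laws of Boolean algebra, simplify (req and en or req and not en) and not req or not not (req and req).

(req and en or req and not en) and not req or not not (req and req)
= req and not req or not not (req and req)   — distribution
= req and not req or req and req   — double negation
= req   — distribution

req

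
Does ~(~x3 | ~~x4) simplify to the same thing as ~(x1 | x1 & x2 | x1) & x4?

E1: ~(~x3 | ~~x4)
    = x3 & ~x4   [De Morgan]
E2: ~(x1 | x1 & x2 | x1) & x4
    = ~(x1 | x1) & x4   [absorption]
    = ~x1 & x4   [idempotence]
These differ: at x1=0, x2=0, x3=1, x4=0, E1 = 1 but E2 = 0.

No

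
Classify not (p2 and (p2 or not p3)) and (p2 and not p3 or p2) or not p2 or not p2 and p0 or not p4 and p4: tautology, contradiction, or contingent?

not (p2 and (p2 or not p3)) and (p2 and not p3 or p2) or not p2 or not p2 and p0 or not p4 and p4
= not p2 and (p2 and not p3 or p2) or not p2 or not p2 and p0 or not p4 and p4   — absorption
= not p2 and p2 or not p2 or not p2 and p0 or not p4 and p4   — absorption
= not p2 or not p2 and p0 or not p4 and p4   — complement / identity
= not p2 or not p2 and p0   — complement / identity
= not p2   — absorption
This depends on p2, so it is not a constant.

contingent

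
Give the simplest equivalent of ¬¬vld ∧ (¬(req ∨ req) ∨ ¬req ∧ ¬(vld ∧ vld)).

¬¬vld ∧ (¬(req ∨ req) ∨ ¬req ∧ ¬(vld ∧ vld))
= ¬¬vld ∧ (¬req ∨ ¬req ∧ ¬(vld ∧ vld))
= ¬¬vld ∧ (¬req ∨ ¬req ∧ ¬vld)
= ¬¬vld ∧ ¬req
= vld ∧ ¬req

vld ∧ ¬req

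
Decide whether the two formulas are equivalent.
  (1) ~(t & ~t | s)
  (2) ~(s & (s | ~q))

Yes

E1: ~(t & ~t | s)
    = ~s
E2: ~(s & (s | ~q))
    = ~s
Both reduce to ~s, so they are equivalent.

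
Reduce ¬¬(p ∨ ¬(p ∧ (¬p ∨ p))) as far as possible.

¬¬(p ∨ ¬(p ∧ (¬p ∨ p)))
= p ∨ ¬(p ∧ (¬p ∨ p))   [double negation]
= p ∨ ¬p   [complement / identity]
= True   [complement]

True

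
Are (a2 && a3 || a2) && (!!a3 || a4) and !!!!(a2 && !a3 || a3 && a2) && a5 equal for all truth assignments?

E1: (a2 && a3 || a2) && (!!a3 || a4)
    = a2 && (!!a3 || a4)   (absorption)
    = a2 && (a3 || a4)   (double negation)
E2: !!!!(a2 && !a3 || a3 && a2) && a5
    = !!(a2 && !a3 || a3 && a2) && a5   (double negation)
    = !!a2 && a5   (distribution)
    = a2 && a5   (double negation)
These differ: at a2=1, a3=1, a4=1, a5=0, E1 = 1 but E2 = 0.

No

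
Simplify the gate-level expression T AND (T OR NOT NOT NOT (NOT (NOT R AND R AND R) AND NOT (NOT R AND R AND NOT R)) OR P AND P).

T AND (T OR NOT NOT NOT (NOT (NOT R AND R AND R) AND NOT (NOT R AND R AND NOT R)) OR P AND P)
= T AND (T OR NOT NOT (NOT R AND R AND R OR NOT R AND R AND NOT R) OR P AND P)
= T AND (T OR NOT R AND R AND R OR NOT R AND R AND NOT R OR P AND P)
= T AND (T OR NOT R AND R AND R OR NOT R AND R AND NOT R OR P)
= T AND (T OR NOT R AND R OR P)
= T AND (T OR P)
= T

T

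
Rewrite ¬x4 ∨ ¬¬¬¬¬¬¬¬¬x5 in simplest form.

¬x4 ∨ ¬¬¬¬¬¬¬¬¬x5
= ¬x4 ∨ ¬¬¬¬¬¬¬x5   [double negation]
= ¬x4 ∨ ¬¬¬¬¬x5   [double negation]
= ¬x4 ∨ ¬¬¬x5   [double negation]
= ¬x4 ∨ ¬x5   [double negation]

¬x4 ∨ ¬x5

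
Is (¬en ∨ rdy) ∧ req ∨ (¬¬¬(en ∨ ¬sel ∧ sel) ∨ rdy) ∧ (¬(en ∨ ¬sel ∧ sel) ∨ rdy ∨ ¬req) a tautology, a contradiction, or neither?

(¬en ∨ rdy) ∧ req ∨ (¬¬¬(en ∨ ¬sel ∧ sel) ∨ rdy) ∧ (¬(en ∨ ¬sel ∧ sel) ∨ rdy ∨ ¬req)
= (¬en ∨ rdy) ∧ req ∨ (¬(en ∨ ¬sel ∧ sel) ∨ rdy) ∧ (¬(en ∨ ¬sel ∧ sel) ∨ rdy ∨ ¬req)   (double negation)
= (¬en ∨ rdy) ∧ req ∨ ¬(en ∨ ¬sel ∧ sel) ∨ rdy   (absorption)
= (¬en ∨ rdy) ∧ req ∨ ¬en ∨ rdy   (complement / identity)
= ¬en ∨ rdy   (absorption)
This depends on en, rdy, so it is not a constant.

neither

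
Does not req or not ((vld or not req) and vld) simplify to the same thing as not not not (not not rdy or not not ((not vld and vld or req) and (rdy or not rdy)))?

No

E1: not req or not ((vld or not req) and vld)
    = not req or not vld   — absorption
E2: not not not (not not rdy or not not ((not vld and vld or req) and (rdy or not rdy)))
    = not not not (not not rdy or not not (req and (rdy or not rdy)))   — complement / identity
    = not not not (not not rdy or not not req)   — complement / identity
    = not not (not rdy and not req)   — De Morgan
    = not rdy and not req   — double negation
These differ: at rdy=1, req=0, vld=0, E1 = 1 but E2 = 0.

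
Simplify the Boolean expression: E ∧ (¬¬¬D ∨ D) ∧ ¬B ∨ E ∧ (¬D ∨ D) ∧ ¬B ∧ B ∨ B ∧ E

E

E ∧ (¬¬¬D ∨ D) ∧ ¬B ∨ E ∧ (¬D ∨ D) ∧ ¬B ∧ B ∨ B ∧ E
= E ∧ (¬D ∨ D) ∧ ¬B ∨ E ∧ (¬D ∨ D) ∧ ¬B ∧ B ∨ B ∧ E
= E ∧ (¬D ∨ D) ∧ ¬B ∨ B ∧ E
= E ∧ ¬B ∨ B ∧ E
= E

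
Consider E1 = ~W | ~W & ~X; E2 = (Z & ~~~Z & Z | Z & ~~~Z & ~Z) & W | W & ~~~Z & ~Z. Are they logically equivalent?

No

E1: ~W | ~W & ~X
    = ~W
E2: (Z & ~~~Z & Z | Z & ~~~Z & ~Z) & W | W & ~~~Z & ~Z
    = Z & ~~~Z & W | W & ~~~Z & ~Z
    = (Z & ~~~Z | ~~~Z & ~Z) & W
    = ~~~Z & W
    = ~Z & W
These differ: at W=0, X=0, Z=0, E1 = 1 but E2 = 0.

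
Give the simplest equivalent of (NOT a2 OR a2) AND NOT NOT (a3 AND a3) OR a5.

(NOT a2 OR a2) AND NOT NOT (a3 AND a3) OR a5
= (NOT a2 OR a2) AND a3 AND a3 OR a5   (double negation)
= a3 AND a3 OR a5   (complement / identity)
= a3 OR a5   (idempotence)

a3 OR a5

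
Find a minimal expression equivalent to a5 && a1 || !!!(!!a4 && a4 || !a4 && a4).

a5 && a1 || !a4

a5 && a1 || !!!(!!a4 && a4 || !a4 && a4)
= a5 && a1 || !!!(a4 && a4 || !a4 && a4)
= a5 && a1 || !!!a4
= a5 && a1 || !a4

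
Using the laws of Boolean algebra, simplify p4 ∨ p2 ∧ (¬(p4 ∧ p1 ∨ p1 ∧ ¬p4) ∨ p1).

p4 ∨ p2 ∧ (¬(p4 ∧ p1 ∨ p1 ∧ ¬p4) ∨ p1)
= p4 ∨ p2 ∧ (¬p1 ∨ p1)   (distribution)
= p4 ∨ p2   (complement / identity)

p4 ∨ p2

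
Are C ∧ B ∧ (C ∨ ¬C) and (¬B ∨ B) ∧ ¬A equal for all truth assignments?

E1: C ∧ B ∧ (C ∨ ¬C)
    = C ∧ B   (complement / identity)
E2: (¬B ∨ B) ∧ ¬A
    = ¬A   (complement / identity)
These differ: at A=0, B=0, C=0, E1 = 0 but E2 = 1.

No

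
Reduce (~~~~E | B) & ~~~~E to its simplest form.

E

(~~~~E | B) & ~~~~E
= ~~~~E
= ~~E
= E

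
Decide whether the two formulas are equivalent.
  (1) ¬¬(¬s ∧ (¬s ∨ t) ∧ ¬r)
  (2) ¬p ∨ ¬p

E1: ¬¬(¬s ∧ (¬s ∨ t) ∧ ¬r)
    = ¬¬(¬s ∧ ¬r)   — absorption
    = ¬s ∧ ¬r   — double negation
E2: ¬p ∨ ¬p
    = ¬p   — idempotence
These differ: at p=0, r=1, s=0, t=0, E1 = 0 but E2 = 1.

No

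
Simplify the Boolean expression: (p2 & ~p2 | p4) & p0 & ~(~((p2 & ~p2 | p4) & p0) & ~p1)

p4 & p0

(p2 & ~p2 | p4) & p0 & ~(~((p2 & ~p2 | p4) & p0) & ~p1)
= (p2 & ~p2 | p4) & p0 & ((p2 & ~p2 | p4) & p0 | p1)   [De Morgan]
= (p2 & ~p2 | p4) & p0   [absorption]
= p4 & p0   [complement / identity]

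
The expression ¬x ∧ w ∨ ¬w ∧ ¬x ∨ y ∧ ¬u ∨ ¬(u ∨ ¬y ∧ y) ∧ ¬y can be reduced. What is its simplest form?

¬x ∧ w ∨ ¬w ∧ ¬x ∨ y ∧ ¬u ∨ ¬(u ∨ ¬y ∧ y) ∧ ¬y
= ¬x ∧ w ∨ ¬w ∧ ¬x ∨ y ∧ ¬u ∨ ¬u ∧ ¬y
= ¬x ∨ y ∧ ¬u ∨ ¬u ∧ ¬y
= ¬x ∨ (y ∨ ¬y) ∧ ¬u
= ¬x ∨ ¬u

¬x ∨ ¬u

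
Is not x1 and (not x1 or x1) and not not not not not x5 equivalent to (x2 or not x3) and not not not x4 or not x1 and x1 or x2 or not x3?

E1: not x1 and (not x1 or x1) and not not not not not x5
    = not x1 and not not not not not x5   [complement / identity]
    = not x1 and not not not x5   [double negation]
    = not x1 and not x5   [double negation]
E2: (x2 or not x3) and not not not x4 or not x1 and x1 or x2 or not x3
    = (x2 or not x3) and not not not x4 or x2 or not x3   [complement / identity]
    = (x2 or not x3) and not x4 or x2 or not x3   [double negation]
    = x2 or not x3   [absorption]
These differ: at x1=1, x2=1, x3=0, x4=0, x5=1, E1 = 0 but E2 = 1.

No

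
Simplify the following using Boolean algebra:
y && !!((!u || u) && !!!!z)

y && !!((!u || u) && !!!!z)
= y && !!!!!!z
= y && !!!!z
= y && !!z
= y && z

y && z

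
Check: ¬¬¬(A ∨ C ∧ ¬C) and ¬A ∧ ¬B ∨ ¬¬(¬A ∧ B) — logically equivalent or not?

Yes

E1: ¬¬¬(A ∨ C ∧ ¬C)
    = ¬(A ∨ C ∧ ¬C)   [double negation]
    = ¬A   [complement / identity]
E2: ¬A ∧ ¬B ∨ ¬¬(¬A ∧ B)
    = ¬A ∧ ¬B ∨ ¬A ∧ B   [double negation]
    = ¬A   [distribution]
Both reduce to ¬A, so they are equivalent.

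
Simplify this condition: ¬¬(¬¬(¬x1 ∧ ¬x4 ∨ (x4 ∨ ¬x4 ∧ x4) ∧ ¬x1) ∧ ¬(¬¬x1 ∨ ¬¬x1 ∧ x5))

¬x1

¬¬(¬¬(¬x1 ∧ ¬x4 ∨ (x4 ∨ ¬x4 ∧ x4) ∧ ¬x1) ∧ ¬(¬¬x1 ∨ ¬¬x1 ∧ x5))
= ¬¬(¬¬(¬x1 ∧ ¬x4 ∨ (x4 ∨ ¬x4 ∧ x4) ∧ ¬x1) ∧ ¬¬¬x1)
= ¬¬(¬¬(¬x1 ∧ ¬x4 ∨ x4 ∧ ¬x1) ∧ ¬¬¬x1)
= ¬¬(¬¬¬x1 ∧ ¬¬¬x1)
= ¬(¬¬x1 ∨ ¬¬x1)
= ¬x1 ∧ ¬x1
= ¬x1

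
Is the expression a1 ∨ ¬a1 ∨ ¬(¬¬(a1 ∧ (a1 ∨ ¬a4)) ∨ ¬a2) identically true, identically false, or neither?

identically true

a1 ∨ ¬a1 ∨ ¬(¬¬(a1 ∧ (a1 ∨ ¬a4)) ∨ ¬a2)
= a1 ∨ ¬a1 ∨ ¬(¬¬a1 ∨ ¬a2)
= a1 ∨ ¬a1 ∨ ¬a1 ∧ a2
= a1 ∨ ¬a1
= True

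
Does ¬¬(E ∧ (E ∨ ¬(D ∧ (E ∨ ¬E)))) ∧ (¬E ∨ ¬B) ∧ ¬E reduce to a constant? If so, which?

¬¬(E ∧ (E ∨ ¬(D ∧ (E ∨ ¬E)))) ∧ (¬E ∨ ¬B) ∧ ¬E
= E ∧ (E ∨ ¬(D ∧ (E ∨ ¬E))) ∧ (¬E ∨ ¬B) ∧ ¬E
= E ∧ (E ∨ ¬D) ∧ (¬E ∨ ¬B) ∧ ¬E
= E ∧ (E ∨ ¬D) ∧ ¬E
= E ∧ ¬E
= False

yes, False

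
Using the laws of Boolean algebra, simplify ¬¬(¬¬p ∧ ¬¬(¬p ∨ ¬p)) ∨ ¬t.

¬t

¬¬(¬¬p ∧ ¬¬(¬p ∨ ¬p)) ∨ ¬t
= ¬(¬p ∨ ¬(¬p ∨ ¬p)) ∨ ¬t   (De Morgan)
= ¬(¬p ∨ ¬¬p) ∨ ¬t   (idempotence)
= p ∧ ¬p ∨ ¬t   (De Morgan)
= ¬t   (complement / identity)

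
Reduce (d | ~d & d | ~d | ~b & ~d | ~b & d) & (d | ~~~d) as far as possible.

1

(d | ~d & d | ~d | ~b & ~d | ~b & d) & (d | ~~~d)
= (d | ~d & d | ~d | ~b & ~d | ~b & d) & (d | ~d)   (double negation)
= (d | ~d & d | ~d | ~b) & (d | ~d)   (distribution)
= (d | ~d | ~b) & (d | ~d)   (complement / identity)
= d | ~d   (absorption)
= 1   (complement)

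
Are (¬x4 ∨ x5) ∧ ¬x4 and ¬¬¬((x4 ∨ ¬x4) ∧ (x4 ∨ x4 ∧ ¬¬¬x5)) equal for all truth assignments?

Yes

E1: (¬x4 ∨ x5) ∧ ¬x4
    = ¬x4
E2: ¬¬¬((x4 ∨ ¬x4) ∧ (x4 ∨ x4 ∧ ¬¬¬x5))
    = ¬¬¬((x4 ∨ ¬x4) ∧ (x4 ∨ x4 ∧ ¬x5))
    = ¬¬¬(x4 ∨ x4 ∧ ¬x5)
    = ¬¬¬x4
    = ¬x4
Both reduce to ¬x4, so they are equivalent.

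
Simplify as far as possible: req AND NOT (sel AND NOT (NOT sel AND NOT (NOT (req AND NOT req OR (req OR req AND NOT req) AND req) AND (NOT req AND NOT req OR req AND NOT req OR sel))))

req AND NOT (sel AND NOT (NOT sel AND NOT (NOT (req AND NOT req OR (req OR req AND NOT req) AND req) AND (NOT req AND NOT req OR req AND NOT req OR sel))))
= req AND NOT (sel AND NOT (NOT sel AND NOT (NOT (req AND NOT req OR req AND req) AND (NOT req AND NOT req OR req AND NOT req OR sel))))
= req AND NOT (sel AND NOT (NOT sel AND NOT (NOT req AND (NOT req AND NOT req OR req AND NOT req OR sel))))
= req AND NOT (sel AND NOT (NOT sel AND NOT (NOT req AND (NOT req OR sel))))
= req AND NOT (sel AND NOT (NOT sel AND NOT NOT req))
= req AND NOT (sel AND (sel OR NOT req))
= req AND NOT sel

req AND NOT sel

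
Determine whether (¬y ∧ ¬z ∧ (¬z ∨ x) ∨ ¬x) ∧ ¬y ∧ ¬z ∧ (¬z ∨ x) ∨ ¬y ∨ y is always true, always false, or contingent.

(¬y ∧ ¬z ∧ (¬z ∨ x) ∨ ¬x) ∧ ¬y ∧ ¬z ∧ (¬z ∨ x) ∨ ¬y ∨ y
= ¬y ∧ ¬z ∧ (¬z ∨ x) ∨ ¬y ∨ y   [absorption]
= ¬y ∧ ¬z ∨ ¬y ∨ y   [absorption]
= ¬y ∨ y   [absorption]
= True   [complement]

always true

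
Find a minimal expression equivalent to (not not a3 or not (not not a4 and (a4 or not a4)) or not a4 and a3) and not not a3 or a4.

a3 or a4

(not not a3 or not (not not a4 and (a4 or not a4)) or not a4 and a3) and not not a3 or a4
= (not not a3 or not not not a4 or not a4 and a3) and not not a3 or a4   — complement / identity
= (not not a3 or not a4 or not a4 and a3) and not not a3 or a4   — double negation
= (not not a3 or not a4) and not not a3 or a4   — absorption
= not not a3 or a4   — absorption
= a3 or a4   — double negation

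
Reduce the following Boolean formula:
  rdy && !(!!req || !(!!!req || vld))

rdy && !(!!req || !(!!!req || vld))
= rdy && !req && (!!!req || vld)   (De Morgan)
= rdy && !req && (!req || vld)   (double negation)
= rdy && !req   (absorption)

rdy && !req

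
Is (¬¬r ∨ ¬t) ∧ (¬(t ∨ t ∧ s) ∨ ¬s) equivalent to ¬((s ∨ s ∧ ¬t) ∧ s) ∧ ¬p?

No

E1: (¬¬r ∨ ¬t) ∧ (¬(t ∨ t ∧ s) ∨ ¬s)
    = (¬¬r ∨ ¬t) ∧ (¬t ∨ ¬s)   — absorption
    = (r ∨ ¬t) ∧ (¬t ∨ ¬s)   — double negation
    = r ∧ ¬s ∨ ¬t   — distribution
E2: ¬((s ∨ s ∧ ¬t) ∧ s) ∧ ¬p
    = ¬(s ∧ s) ∧ ¬p   — absorption
    = ¬s ∧ ¬p   — idempotence
These differ: at p=1, r=0, s=1, t=0, E1 = 1 but E2 = 0.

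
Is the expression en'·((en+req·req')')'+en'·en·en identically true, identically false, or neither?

identically false

en'·((en+req·req')')'+en'·en·en
= en'·((en+req·req')')'+en'·en
= en'·(en')'+en'·en
= en'·en+en'·en
= en'·en
= 0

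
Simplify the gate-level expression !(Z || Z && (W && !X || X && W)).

!(Z || Z && (W && !X || X && W))
= !(Z || Z && W)   [distribution]
= !Z   [absorption]

!Z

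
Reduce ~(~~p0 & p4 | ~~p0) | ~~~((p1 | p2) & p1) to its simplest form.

~p0 | ~p1

~(~~p0 & p4 | ~~p0) | ~~~((p1 | p2) & p1)
= ~(~~p0 & p4 | ~~p0) | ~((p1 | p2) & p1)   [double negation]
= ~(~~p0 & p4 | ~~p0) | ~p1   [absorption]
= ~~~p0 | ~p1   [absorption]
= ~p0 | ~p1   [double negation]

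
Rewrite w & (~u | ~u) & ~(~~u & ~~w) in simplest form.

w & ~u

w & (~u | ~u) & ~(~~u & ~~w)
= w & (~u | ~u) & (~u | ~w)   [De Morgan]
= w & (~u & ~w | ~u)   [distribution]
= w & ~u   [absorption]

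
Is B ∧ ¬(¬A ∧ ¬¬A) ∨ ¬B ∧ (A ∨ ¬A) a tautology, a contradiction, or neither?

B ∧ ¬(¬A ∧ ¬¬A) ∨ ¬B ∧ (A ∨ ¬A)
= B ∧ (A ∨ ¬A) ∨ ¬B ∧ (A ∨ ¬A)   (De Morgan)
= A ∨ ¬A   (distribution)
= True   (complement)

tautology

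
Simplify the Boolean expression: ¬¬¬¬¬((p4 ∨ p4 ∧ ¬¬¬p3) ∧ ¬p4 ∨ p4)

¬p4

¬¬¬¬¬((p4 ∨ p4 ∧ ¬¬¬p3) ∧ ¬p4 ∨ p4)
= ¬¬¬¬¬((p4 ∨ p4 ∧ ¬p3) ∧ ¬p4 ∨ p4)   [double negation]
= ¬¬¬((p4 ∨ p4 ∧ ¬p3) ∧ ¬p4 ∨ p4)   [double negation]
= ¬((p4 ∨ p4 ∧ ¬p3) ∧ ¬p4 ∨ p4)   [double negation]
= ¬(p4 ∧ ¬p4 ∨ p4)   [absorption]
= ¬p4   [complement / identity]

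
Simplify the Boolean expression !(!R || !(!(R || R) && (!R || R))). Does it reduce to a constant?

false

!(!R || !(!(R || R) && (!R || R)))
= R && !(R || R) && (!R || R)
= R && !(R || R)
= R && !R
= false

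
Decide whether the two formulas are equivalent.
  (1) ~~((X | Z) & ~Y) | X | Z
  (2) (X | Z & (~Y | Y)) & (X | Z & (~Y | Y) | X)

E1: ~~((X | Z) & ~Y) | X | Z
    = (X | Z) & ~Y | X | Z   [double negation]
    = X | Z   [absorption]
E2: (X | Z & (~Y | Y)) & (X | Z & (~Y | Y) | X)
    = X | Z & (~Y | Y)   [absorption]
    = X | Z   [complement / identity]
Both reduce to X | Z, so they are equivalent.

Yes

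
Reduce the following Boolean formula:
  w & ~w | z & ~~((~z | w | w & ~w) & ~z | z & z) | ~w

w & ~w | z & ~~((~z | w | w & ~w) & ~z | z & z) | ~w
= w & ~w | z & ((~z | w | w & ~w) & ~z | z & z) | ~w
= w & ~w | z & ((~z | w) & ~z | z & z) | ~w
= z & ((~z | w) & ~z | z & z) | ~w
= z & (~z | z & z) | ~w
= z & (~z | z) | ~w
= z | ~w

z | ~w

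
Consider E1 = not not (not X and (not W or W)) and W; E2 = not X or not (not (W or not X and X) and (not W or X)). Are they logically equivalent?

No

E1: not not (not X and (not W or W)) and W
    = not X and (not W or W) and W   — double negation
    = not X and W   — complement / identity
E2: not X or not (not (W or not X and X) and (not W or X))
    = not X or not (not W and (not W or X))   — complement / identity
    = not X or not not W   — absorption
    = not X or W   — double negation
These differ: at W=0, X=0, E1 = 0 but E2 = 1.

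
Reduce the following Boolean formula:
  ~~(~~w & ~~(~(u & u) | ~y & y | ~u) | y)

~~(~~w & ~~(~(u & u) | ~y & y | ~u) | y)
= ~~(~~w & ~~(~(u & u) | ~u) | y)   (complement / identity)
= ~~w & ~~(~(u & u) | ~u) | y   (double negation)
= ~~w & ~~(~u | ~u) | y   (idempotence)
= ~~w & ~~~u | y   (idempotence)
= ~~w & ~u | y   (double negation)
= w & ~u | y   (double negation)

w & ~u | y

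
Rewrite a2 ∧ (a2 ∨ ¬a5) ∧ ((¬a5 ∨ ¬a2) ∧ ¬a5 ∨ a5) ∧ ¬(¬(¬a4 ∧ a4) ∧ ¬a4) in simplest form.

a2 ∧ (a2 ∨ ¬a5) ∧ ((¬a5 ∨ ¬a2) ∧ ¬a5 ∨ a5) ∧ ¬(¬(¬a4 ∧ a4) ∧ ¬a4)
= a2 ∧ (a2 ∨ ¬a5) ∧ (¬a5 ∨ a5) ∧ ¬(¬(¬a4 ∧ a4) ∧ ¬a4)   [absorption]
= a2 ∧ (¬a5 ∨ a5) ∧ ¬(¬(¬a4 ∧ a4) ∧ ¬a4)   [absorption]
= a2 ∧ (¬a5 ∨ a5) ∧ (¬a4 ∧ a4 ∨ a4)   [De Morgan]
= a2 ∧ (¬a4 ∧ a4 ∨ a4)   [complement / identity]
= a2 ∧ a4   [complement / identity]

a2 ∧ a4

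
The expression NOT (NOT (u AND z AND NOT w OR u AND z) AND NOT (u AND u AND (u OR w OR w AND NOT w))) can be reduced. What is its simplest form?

u

NOT (NOT (u AND z AND NOT w OR u AND z) AND NOT (u AND u AND (u OR w OR w AND NOT w)))
= NOT (NOT (u AND z AND NOT w OR u AND z) AND NOT (u AND u AND (u OR w)))   [complement / identity]
= NOT (NOT (u AND z AND NOT w OR u AND z) AND NOT (u AND (u OR w)))   [idempotence]
= NOT (NOT (u AND z AND NOT w OR u AND z) AND NOT u)   [absorption]
= u AND z AND NOT w OR u AND z OR u   [De Morgan]
= u AND z OR u   [absorption]
= u   [absorption]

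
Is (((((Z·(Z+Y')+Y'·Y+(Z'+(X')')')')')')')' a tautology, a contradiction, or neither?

neither

(((((Z·(Z+Y')+Y'·Y+(Z'+(X')')')')')')')'
= (((((Z·(Z+Y')+Y'·Y+Z·X')')')')')'   (De Morgan)
= (((((Z+Y'·Y+Z·X')')')')')'   (absorption)
= (((Z+Y'·Y+Z·X')')')'   (double negation)
= (((Z+Z·X')')')'   (complement / identity)
= ((Z')')'   (absorption)
= Z'   (double negation)
This depends on Z, so it is not a constant.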